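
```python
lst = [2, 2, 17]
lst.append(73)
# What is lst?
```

[2, 2, 17, 73]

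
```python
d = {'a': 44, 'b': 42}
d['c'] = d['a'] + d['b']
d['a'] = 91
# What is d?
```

After line 1: d = {'a': 44, 'b': 42}
After line 2 (d['c'] = 44 + 42): d = {'a': 44, 'b': 42, 'c': 86}
After line 3: d = {'a': 91, 'b': 42, 'c': 86}

{'a': 91, 'b': 42, 'c': 86}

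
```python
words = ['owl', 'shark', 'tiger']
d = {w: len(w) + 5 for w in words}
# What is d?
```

{'owl': 8, 'shark': 10, 'tiger': 10}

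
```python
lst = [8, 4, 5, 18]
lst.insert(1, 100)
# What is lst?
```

[8, 100, 4, 5, 18]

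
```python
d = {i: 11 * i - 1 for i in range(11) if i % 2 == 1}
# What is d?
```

{1: 10, 3: 32, 5: 54, 7: 76, 9: 98}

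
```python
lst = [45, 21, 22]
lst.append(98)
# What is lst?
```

[45, 21, 22, 98]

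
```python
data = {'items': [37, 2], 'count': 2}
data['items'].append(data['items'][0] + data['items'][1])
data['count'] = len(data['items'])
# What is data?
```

After line 1: data = {'items': [37, 2], 'count': 2}
After line 2 (append 37 + 2 = 39): data = {'items': [37, 2, 39], 'count': 2}
After line 3 (count = len(items) = 3): data = {'items': [37, 2, 39], 'count': 3}

{'items': [37, 2, 39], 'count': 3}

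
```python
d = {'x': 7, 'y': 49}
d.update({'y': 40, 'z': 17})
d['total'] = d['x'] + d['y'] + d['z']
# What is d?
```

After line 1: d = {'x': 7, 'y': 49}
After line 2 (y overwritten, z added): d = {'x': 7, 'y': 40, 'z': 17}
After line 3 (total = 7 + 40 + 17 = 64): d = {'x': 7, 'y': 40, 'z': 17, 'total': 64}

{'x': 7, 'y': 40, 'z': 17, 'total': 64}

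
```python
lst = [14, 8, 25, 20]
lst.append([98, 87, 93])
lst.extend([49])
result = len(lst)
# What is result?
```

After line 1: lst = [14, 8, 25, 20]
After line 2 (append adds [98, 87, 93] as single element): lst = [14, 8, 25, 20, [98, 87, 93]]
After line 3 (extend unpacks [49], adds 49): lst = [14, 8, 25, 20, [98, 87, 93], 49]
After line 4: result = len(lst) = 6

6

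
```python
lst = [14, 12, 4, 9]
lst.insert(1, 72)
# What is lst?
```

[14, 72, 12, 4, 9]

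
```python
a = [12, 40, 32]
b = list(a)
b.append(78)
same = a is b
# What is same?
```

After line 1: a = [12, 40, 32]
After line 2 (b = list(a) is a shallow copy, new object): a = [12, 40, 32], b = [12, 40, 32]
After line 3 (append only mutates b): a = [12, 40, 32], b = [12, 40, 32, 78]
After line 4 (same = a is b; different objects -> False): same = False

False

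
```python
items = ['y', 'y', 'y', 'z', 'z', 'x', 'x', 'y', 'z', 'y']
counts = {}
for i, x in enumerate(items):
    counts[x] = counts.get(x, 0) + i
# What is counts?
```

Initial: counts = {}, items = ['y', 'y', 'y', 'z', 'z', 'x', 'x', 'y', 'z', 'y']
i=0, x='y': counts = {'y': 0}
i=1, x='y': counts = {'y': 1}
i=2, x='y': counts = {'y': 3}
i=3, x='z': counts = {'y': 3, 'z': 3}
i=4, x='z': counts = {'y': 3, 'z': 7}
i=5, x='x': counts = {'y': 3, 'z': 7, 'x': 5}
i=6, x='x': counts = {'y': 3, 'z': 7, 'x': 11}
i=7, x='y': counts = {'y': 10, 'z': 7, 'x': 11}
i=8, x='z': counts = {'y': 10, 'z': 15, 'x': 11}
i=9, x='y': counts = {'y': 19, 'z': 15, 'x': 11}

{'y': 19, 'z': 15, 'x': 11}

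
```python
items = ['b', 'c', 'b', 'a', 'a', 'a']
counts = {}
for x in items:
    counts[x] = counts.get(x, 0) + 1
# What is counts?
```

Initial: counts = {}, items = ['b', 'c', 'b', 'a', 'a', 'a']
See 'b': counts = {'b': 1}
See 'c': counts = {'b': 1, 'c': 1}
See 'b': counts = {'b': 2, 'c': 1}
See 'a': counts = {'b': 2, 'c': 1, 'a': 1}
See 'a': counts = {'b': 2, 'c': 1, 'a': 2}
See 'a': counts = {'b': 2, 'c': 1, 'a': 3}

{'b': 2, 'c': 1, 'a': 3}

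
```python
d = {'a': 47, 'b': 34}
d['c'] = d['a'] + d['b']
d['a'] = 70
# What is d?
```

After line 1: d = {'a': 47, 'b': 34}
After line 2 (d['c'] = 47 + 34): d = {'a': 47, 'b': 34, 'c': 81}
After line 3: d = {'a': 70, 'b': 34, 'c': 81}

{'a': 70, 'b': 34, 'c': 81}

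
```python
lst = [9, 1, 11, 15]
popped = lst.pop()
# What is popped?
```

15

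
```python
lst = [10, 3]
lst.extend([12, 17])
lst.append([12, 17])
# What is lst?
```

After line 1: lst = [10, 3]
After line 2 (extend unpacks [12, 17]): lst = [10, 3, 12, 17]
After line 3 (append adds [12, 17] as single element): lst = [10, 3, 12, 17, [12, 17]]

[10, 3, 12, 17, [12, 17]]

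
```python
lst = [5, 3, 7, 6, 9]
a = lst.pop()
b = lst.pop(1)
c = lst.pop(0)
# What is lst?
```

After line 1: lst = [5, 3, 7, 6, 9]
After line 2 (pop() -> a = 9): lst = [5, 3, 7, 6]
After line 3 (pop(1) -> b = 3): lst = [5, 7, 6]
After line 4 (pop(0) -> c = 5): lst = [7, 6]

[7, 6]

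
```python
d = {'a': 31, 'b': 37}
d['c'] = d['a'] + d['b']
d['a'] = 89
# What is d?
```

After line 1: d = {'a': 31, 'b': 37}
After line 2 (d['c'] = 31 + 37): d = {'a': 31, 'b': 37, 'c': 68}
After line 3: d = {'a': 89, 'b': 37, 'c': 68}

{'a': 89, 'b': 37, 'c': 68}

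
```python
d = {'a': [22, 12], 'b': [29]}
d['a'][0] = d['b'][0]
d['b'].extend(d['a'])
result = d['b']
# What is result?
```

After line 1: d = {'a': [22, 12], 'b': [29]}
After line 2 (a[0] = b[0] = 29): d = {'a': [29, 12], 'b': [29]}
After line 3 (b.extend(a) appends [29, 12]): d = {'a': [29, 12], 'b': [29, 29, 12]}
After line 4: result = d['b'] = [29, 29, 12]

[29, 29, 12]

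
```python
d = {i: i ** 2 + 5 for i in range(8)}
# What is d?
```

{0: 5, 1: 6, 2: 9, 3: 14, 4: 21, 5: 30, 6: 41, 7: 54}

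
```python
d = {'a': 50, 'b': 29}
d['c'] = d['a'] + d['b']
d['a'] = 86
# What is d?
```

After line 1: d = {'a': 50, 'b': 29}
After line 2 (d['c'] = 50 + 29): d = {'a': 50, 'b': 29, 'c': 79}
After line 3: d = {'a': 86, 'b': 29, 'c': 79}

{'a': 86, 'b': 29, 'c': 79}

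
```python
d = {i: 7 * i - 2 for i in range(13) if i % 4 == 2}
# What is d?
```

{2: 12, 6: 40, 10: 68}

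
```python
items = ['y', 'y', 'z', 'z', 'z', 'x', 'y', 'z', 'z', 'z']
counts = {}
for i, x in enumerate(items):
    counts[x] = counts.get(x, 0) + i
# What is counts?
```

Initial: counts = {}, items = ['y', 'y', 'z', 'z', 'z', 'x', 'y', 'z', 'z', 'z']
i=0, x='y': counts = {'y': 0}
i=1, x='y': counts = {'y': 1}
i=2, x='z': counts = {'y': 1, 'z': 2}
i=3, x='z': counts = {'y': 1, 'z': 5}
i=4, x='z': counts = {'y': 1, 'z': 9}
i=5, x='x': counts = {'y': 1, 'z': 9, 'x': 5}
i=6, x='y': counts = {'y': 7, 'z': 9, 'x': 5}
i=7, x='z': counts = {'y': 7, 'z': 16, 'x': 5}
i=8, x='z': counts = {'y': 7, 'z': 24, 'x': 5}
i=9, x='z': counts = {'y': 7, 'z': 33, 'x': 5}

{'y': 7, 'z': 33, 'x': 5}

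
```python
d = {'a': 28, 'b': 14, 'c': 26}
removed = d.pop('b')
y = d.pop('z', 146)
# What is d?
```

After line 1: d = {'a': 28, 'b': 14, 'c': 26}
After line 2 (pop 'b' returns 14): d = {'a': 28, 'c': 26}, removed = 14
After line 3 (pop 'z' missing, returns default 146): d = {'a': 28, 'c': 26}, y = 146

{'a': 28, 'c': 26}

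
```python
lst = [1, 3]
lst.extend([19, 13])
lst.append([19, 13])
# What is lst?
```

After line 1: lst = [1, 3]
After line 2 (extend unpacks [19, 13]): lst = [1, 3, 19, 13]
After line 3 (append adds [19, 13] as single element): lst = [1, 3, 19, 13, [19, 13]]

[1, 3, 19, 13, [19, 13]]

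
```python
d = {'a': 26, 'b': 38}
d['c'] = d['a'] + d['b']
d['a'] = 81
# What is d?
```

After line 1: d = {'a': 26, 'b': 38}
After line 2 (d['c'] = 26 + 38): d = {'a': 26, 'b': 38, 'c': 64}
After line 3: d = {'a': 81, 'b': 38, 'c': 64}

{'a': 81, 'b': 38, 'c': 64}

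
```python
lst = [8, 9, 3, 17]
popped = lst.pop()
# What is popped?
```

17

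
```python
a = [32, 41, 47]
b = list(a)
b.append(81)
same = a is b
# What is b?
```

After line 1: a = [32, 41, 47]
After line 2 (b = list(a) is a shallow copy, new object): a = [32, 41, 47], b = [32, 41, 47]
After line 3 (append only mutates b): a = [32, 41, 47], b = [32, 41, 47, 81]
After line 4 (same = a is b; different objects -> False): same = False

[32, 41, 47, 81]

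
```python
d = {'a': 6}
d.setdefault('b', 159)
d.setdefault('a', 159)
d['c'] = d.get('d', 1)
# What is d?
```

After line 1: d = {'a': 6}
After line 2 (setdefault adds 'b'=159): d = {'a': 6, 'b': 159}
After line 3 (setdefault 'a' no-op, already exists): d = {'a': 6, 'b': 159}
After line 4 (get('d', 1) returns default since 'd' not in d): d = {'a': 6, 'b': 159, 'c': 1}

{'a': 6, 'b': 159, 'c': 1}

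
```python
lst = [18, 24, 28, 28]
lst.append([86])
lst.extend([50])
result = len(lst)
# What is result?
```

After line 1: lst = [18, 24, 28, 28]
After line 2 (append adds [86] as single element): lst = [18, 24, 28, 28, [86]]
After line 3 (extend unpacks [50], adds 50): lst = [18, 24, 28, 28, [86], 50]
After line 4: result = len(lst) = 6

6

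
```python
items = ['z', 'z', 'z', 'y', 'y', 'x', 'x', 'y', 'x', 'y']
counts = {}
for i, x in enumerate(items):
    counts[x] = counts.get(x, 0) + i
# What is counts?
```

Initial: counts = {}, items = ['z', 'z', 'z', 'y', 'y', 'x', 'x', 'y', 'x', 'y']
i=0, x='z': counts = {'z': 0}
i=1, x='z': counts = {'z': 1}
i=2, x='z': counts = {'z': 3}
i=3, x='y': counts = {'z': 3, 'y': 3}
i=4, x='y': counts = {'z': 3, 'y': 7}
i=5, x='x': counts = {'z': 3, 'y': 7, 'x': 5}
i=6, x='x': counts = {'z': 3, 'y': 7, 'x': 11}
i=7, x='y': counts = {'z': 3, 'y': 14, 'x': 11}
i=8, x='x': counts = {'z': 3, 'y': 14, 'x': 19}
i=9, x='y': counts = {'z': 3, 'y': 23, 'x': 19}

{'z': 3, 'y': 23, 'x': 19}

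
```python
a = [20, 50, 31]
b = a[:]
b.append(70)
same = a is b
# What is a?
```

After line 1: a = [20, 50, 31]
After line 2 (b = a[:] is a shallow copy, new object): a = [20, 50, 31], b = [20, 50, 31]
After line 3 (append only mutates b): a = [20, 50, 31], b = [20, 50, 31, 70]
After line 4 (same = a is b; different objects -> False): same = False

[20, 50, 31]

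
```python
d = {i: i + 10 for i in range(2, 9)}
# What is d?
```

{2: 12, 3: 13, 4: 14, 5: 15, 6: 16, 7: 17, 8: 18}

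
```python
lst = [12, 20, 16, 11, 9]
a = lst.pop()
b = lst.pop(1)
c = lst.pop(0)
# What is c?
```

After line 1: lst = [12, 20, 16, 11, 9]
After line 2 (pop() -> a = 9): lst = [12, 20, 16, 11]
After line 3 (pop(1) -> b = 20): lst = [12, 16, 11]
After line 4 (pop(0) -> c = 12): lst = [16, 11]

12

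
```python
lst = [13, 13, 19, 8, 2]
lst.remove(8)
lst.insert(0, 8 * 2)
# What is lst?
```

After line 1: lst = [13, 13, 19, 8, 2]
After line 2 (remove first 8): lst = [13, 13, 19, 2]
After line 3 (insert 16 at index 0): lst = [16, 13, 13, 19, 2]

[16, 13, 13, 19, 2]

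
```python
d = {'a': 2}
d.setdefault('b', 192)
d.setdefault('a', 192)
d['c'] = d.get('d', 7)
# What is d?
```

After line 1: d = {'a': 2}
After line 2 (setdefault adds 'b'=192): d = {'a': 2, 'b': 192}
After line 3 (setdefault 'a' no-op, already exists): d = {'a': 2, 'b': 192}
After line 4 (get('d', 7) returns default since 'd' not in d): d = {'a': 2, 'b': 192, 'c': 7}

{'a': 2, 'b': 192, 'c': 7}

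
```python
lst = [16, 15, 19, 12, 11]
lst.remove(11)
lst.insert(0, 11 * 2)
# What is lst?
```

After line 1: lst = [16, 15, 19, 12, 11]
After line 2 (remove first 11): lst = [16, 15, 19, 12]
After line 3 (insert 22 at index 0): lst = [22, 16, 15, 19, 12]

[22, 16, 15, 19, 12]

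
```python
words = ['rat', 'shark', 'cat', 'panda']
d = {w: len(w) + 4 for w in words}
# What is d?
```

{'rat': 7, 'shark': 9, 'cat': 7, 'panda': 9}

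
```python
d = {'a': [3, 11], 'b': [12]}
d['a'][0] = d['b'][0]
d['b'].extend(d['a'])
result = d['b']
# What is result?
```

After line 1: d = {'a': [3, 11], 'b': [12]}
After line 2 (a[0] = b[0] = 12): d = {'a': [12, 11], 'b': [12]}
After line 3 (b.extend(a) appends [12, 11]): d = {'a': [12, 11], 'b': [12, 12, 11]}
After line 4: result = d['b'] = [12, 12, 11]

[12, 12, 11]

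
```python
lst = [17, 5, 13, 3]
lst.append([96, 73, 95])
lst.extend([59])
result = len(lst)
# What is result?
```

After line 1: lst = [17, 5, 13, 3]
After line 2 (append adds [96, 73, 95] as single element): lst = [17, 5, 13, 3, [96, 73, 95]]
After line 3 (extend unpacks [59], adds 59): lst = [17, 5, 13, 3, [96, 73, 95], 59]
After line 4: result = len(lst) = 6

6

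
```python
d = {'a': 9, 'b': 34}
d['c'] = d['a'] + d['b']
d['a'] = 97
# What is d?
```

After line 1: d = {'a': 9, 'b': 34}
After line 2 (d['c'] = 9 + 34): d = {'a': 9, 'b': 34, 'c': 43}
After line 3: d = {'a': 97, 'b': 34, 'c': 43}

{'a': 97, 'b': 34, 'c': 43}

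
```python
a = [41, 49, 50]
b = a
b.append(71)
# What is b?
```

After line 1: a = [41, 49, 50]
After line 2 (b = a is an alias, same object): a = [41, 49, 50], b = [41, 49, 50]
After line 3 (b.append mutates the shared list): a = [41, 49, 50, 71], b = [41, 49, 50, 71]

[41, 49, 50, 71]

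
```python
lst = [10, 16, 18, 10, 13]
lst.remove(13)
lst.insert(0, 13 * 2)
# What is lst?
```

After line 1: lst = [10, 16, 18, 10, 13]
After line 2 (remove first 13): lst = [10, 16, 18, 10]
After line 3 (insert 26 at index 0): lst = [26, 10, 16, 18, 10]

[26, 10, 16, 18, 10]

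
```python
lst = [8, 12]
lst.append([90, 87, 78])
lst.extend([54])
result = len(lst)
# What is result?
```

After line 1: lst = [8, 12]
After line 2 (append adds [90, 87, 78] as single element): lst = [8, 12, [90, 87, 78]]
After line 3 (extend unpacks [54], adds 54): lst = [8, 12, [90, 87, 78], 54]
After line 4: result = len(lst) = 4

4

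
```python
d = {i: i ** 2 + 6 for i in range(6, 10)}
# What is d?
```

{6: 42, 7: 55, 8: 70, 9: 87}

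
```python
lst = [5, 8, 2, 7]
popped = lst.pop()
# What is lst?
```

[5, 8, 2]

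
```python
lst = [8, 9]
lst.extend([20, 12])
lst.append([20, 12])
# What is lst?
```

After line 1: lst = [8, 9]
After line 2 (extend unpacks [20, 12]): lst = [8, 9, 20, 12]
After line 3 (append adds [20, 12] as single element): lst = [8, 9, 20, 12, [20, 12]]

[8, 9, 20, 12, [20, 12]]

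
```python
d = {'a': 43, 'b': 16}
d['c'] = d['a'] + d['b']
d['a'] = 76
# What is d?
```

After line 1: d = {'a': 43, 'b': 16}
After line 2 (d['c'] = 43 + 16): d = {'a': 43, 'b': 16, 'c': 59}
After line 3: d = {'a': 76, 'b': 16, 'c': 59}

{'a': 76, 'b': 16, 'c': 59}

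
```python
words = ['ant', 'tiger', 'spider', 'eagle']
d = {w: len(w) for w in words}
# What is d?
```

{'ant': 3, 'tiger': 5, 'spider': 6, 'eagle': 5}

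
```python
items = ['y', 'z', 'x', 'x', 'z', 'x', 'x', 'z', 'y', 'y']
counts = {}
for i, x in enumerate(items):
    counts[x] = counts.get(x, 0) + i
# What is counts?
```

Initial: counts = {}, items = ['y', 'z', 'x', 'x', 'z', 'x', 'x', 'z', 'y', 'y']
i=0, x='y': counts = {'y': 0}
i=1, x='z': counts = {'y': 0, 'z': 1}
i=2, x='x': counts = {'y': 0, 'z': 1, 'x': 2}
i=3, x='x': counts = {'y': 0, 'z': 1, 'x': 5}
i=4, x='z': counts = {'y': 0, 'z': 5, 'x': 5}
i=5, x='x': counts = {'y': 0, 'z': 5, 'x': 10}
i=6, x='x': counts = {'y': 0, 'z': 5, 'x': 16}
i=7, x='z': counts = {'y': 0, 'z': 12, 'x': 16}
i=8, x='y': counts = {'y': 8, 'z': 12, 'x': 16}
i=9, x='y': counts = {'y': 17, 'z': 12, 'x': 16}

{'y': 17, 'z': 12, 'x': 16}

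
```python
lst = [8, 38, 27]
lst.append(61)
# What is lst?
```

[8, 38, 27, 61]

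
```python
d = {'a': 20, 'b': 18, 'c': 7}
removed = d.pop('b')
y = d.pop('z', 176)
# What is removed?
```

After line 1: d = {'a': 20, 'b': 18, 'c': 7}
After line 2 (pop 'b' returns 18): d = {'a': 20, 'c': 7}, removed = 18
After line 3 (pop 'z' missing, returns default 176): d = {'a': 20, 'c': 7}, y = 176

18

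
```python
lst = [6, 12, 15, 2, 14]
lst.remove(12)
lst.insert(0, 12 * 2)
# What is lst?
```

After line 1: lst = [6, 12, 15, 2, 14]
After line 2 (remove first 12): lst = [6, 15, 2, 14]
After line 3 (insert 24 at index 0): lst = [24, 6, 15, 2, 14]

[24, 6, 15, 2, 14]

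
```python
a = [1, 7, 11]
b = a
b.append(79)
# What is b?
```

After line 1: a = [1, 7, 11]
After line 2 (b = a is an alias, same object): a = [1, 7, 11], b = [1, 7, 11]
After line 3 (b.append mutates the shared list): a = [1, 7, 11, 79], b = [1, 7, 11, 79]

[1, 7, 11, 79]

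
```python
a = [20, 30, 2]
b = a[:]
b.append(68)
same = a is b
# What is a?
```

After line 1: a = [20, 30, 2]
After line 2 (b = a[:] is a shallow copy, new object): a = [20, 30, 2], b = [20, 30, 2]
After line 3 (append only mutates b): a = [20, 30, 2], b = [20, 30, 2, 68]
After line 4 (same = a is b; different objects -> False): same = False

[20, 30, 2]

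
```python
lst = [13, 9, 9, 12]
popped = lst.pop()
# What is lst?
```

[13, 9, 9]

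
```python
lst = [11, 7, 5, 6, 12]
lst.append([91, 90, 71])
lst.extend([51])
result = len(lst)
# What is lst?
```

After line 1: lst = [11, 7, 5, 6, 12]
After line 2 (append adds [91, 90, 71] as single element): lst = [11, 7, 5, 6, 12, [91, 90, 71]]
After line 3 (extend unpacks [51], adds 51): lst = [11, 7, 5, 6, 12, [91, 90, 71], 51]
After line 4: result = len(lst) = 7

[11, 7, 5, 6, 12, [91, 90, 71], 51]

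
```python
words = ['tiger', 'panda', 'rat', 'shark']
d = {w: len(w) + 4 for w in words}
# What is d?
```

{'tiger': 9, 'panda': 9, 'rat': 7, 'shark': 9}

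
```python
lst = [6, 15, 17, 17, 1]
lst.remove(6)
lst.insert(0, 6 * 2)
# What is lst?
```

After line 1: lst = [6, 15, 17, 17, 1]
After line 2 (remove first 6): lst = [15, 17, 17, 1]
After line 3 (insert 12 at index 0): lst = [12, 15, 17, 17, 1]

[12, 15, 17, 17, 1]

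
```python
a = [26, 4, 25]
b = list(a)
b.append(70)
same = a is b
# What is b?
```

After line 1: a = [26, 4, 25]
After line 2 (b = list(a) is a shallow copy, new object): a = [26, 4, 25], b = [26, 4, 25]
After line 3 (append only mutates b): a = [26, 4, 25], b = [26, 4, 25, 70]
After line 4 (same = a is b; different objects -> False): same = False

[26, 4, 25, 70]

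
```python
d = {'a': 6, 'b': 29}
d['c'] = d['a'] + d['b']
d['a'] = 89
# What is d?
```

After line 1: d = {'a': 6, 'b': 29}
After line 2 (d['c'] = 6 + 29): d = {'a': 6, 'b': 29, 'c': 35}
After line 3: d = {'a': 89, 'b': 29, 'c': 35}

{'a': 89, 'b': 29, 'c': 35}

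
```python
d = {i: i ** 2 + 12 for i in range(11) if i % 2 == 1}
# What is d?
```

{1: 13, 3: 21, 5: 37, 7: 61, 9: 93}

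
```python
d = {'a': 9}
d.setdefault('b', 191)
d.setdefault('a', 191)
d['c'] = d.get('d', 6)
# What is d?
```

After line 1: d = {'a': 9}
After line 2 (setdefault adds 'b'=191): d = {'a': 9, 'b': 191}
After line 3 (setdefault 'a' no-op, already exists): d = {'a': 9, 'b': 191}
After line 4 (get('d', 6) returns default since 'd' not in d): d = {'a': 9, 'b': 191, 'c': 6}

{'a': 9, 'b': 191, 'c': 6}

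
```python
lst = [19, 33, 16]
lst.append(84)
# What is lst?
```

[19, 33, 16, 84]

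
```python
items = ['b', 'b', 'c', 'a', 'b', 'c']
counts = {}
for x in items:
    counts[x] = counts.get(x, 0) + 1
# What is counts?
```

Initial: counts = {}, items = ['b', 'b', 'c', 'a', 'b', 'c']
See 'b': counts = {'b': 1}
See 'b': counts = {'b': 2}
See 'c': counts = {'b': 2, 'c': 1}
See 'a': counts = {'b': 2, 'c': 1, 'a': 1}
See 'b': counts = {'b': 3, 'c': 1, 'a': 1}
See 'c': counts = {'b': 3, 'c': 2, 'a': 1}

{'b': 3, 'c': 2, 'a': 1}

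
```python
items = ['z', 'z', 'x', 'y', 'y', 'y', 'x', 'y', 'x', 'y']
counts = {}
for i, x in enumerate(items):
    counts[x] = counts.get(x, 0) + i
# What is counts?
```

Initial: counts = {}, items = ['z', 'z', 'x', 'y', 'y', 'y', 'x', 'y', 'x', 'y']
i=0, x='z': counts = {'z': 0}
i=1, x='z': counts = {'z': 1}
i=2, x='x': counts = {'z': 1, 'x': 2}
i=3, x='y': counts = {'z': 1, 'x': 2, 'y': 3}
i=4, x='y': counts = {'z': 1, 'x': 2, 'y': 7}
i=5, x='y': counts = {'z': 1, 'x': 2, 'y': 12}
i=6, x='x': counts = {'z': 1, 'x': 8, 'y': 12}
i=7, x='y': counts = {'z': 1, 'x': 8, 'y': 19}
i=8, x='x': counts = {'z': 1, 'x': 16, 'y': 19}
i=9, x='y': counts = {'z': 1, 'x': 16, 'y': 28}

{'z': 1, 'x': 16, 'y': 28}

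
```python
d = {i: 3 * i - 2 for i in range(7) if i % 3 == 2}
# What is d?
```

{2: 4, 5: 13}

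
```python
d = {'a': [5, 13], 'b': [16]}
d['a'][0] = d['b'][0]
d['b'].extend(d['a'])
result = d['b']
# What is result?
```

After line 1: d = {'a': [5, 13], 'b': [16]}
After line 2 (a[0] = b[0] = 16): d = {'a': [16, 13], 'b': [16]}
After line 3 (b.extend(a) appends [16, 13]): d = {'a': [16, 13], 'b': [16, 16, 13]}
After line 4: result = d['b'] = [16, 16, 13]

[16, 16, 13]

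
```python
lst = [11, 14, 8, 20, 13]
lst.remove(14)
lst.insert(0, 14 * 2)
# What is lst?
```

After line 1: lst = [11, 14, 8, 20, 13]
After line 2 (remove first 14): lst = [11, 8, 20, 13]
After line 3 (insert 28 at index 0): lst = [28, 11, 8, 20, 13]

[28, 11, 8, 20, 13]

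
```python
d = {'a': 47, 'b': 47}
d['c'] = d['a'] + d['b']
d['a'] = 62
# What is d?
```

After line 1: d = {'a': 47, 'b': 47}
After line 2 (d['c'] = 47 + 47): d = {'a': 47, 'b': 47, 'c': 94}
After line 3: d = {'a': 62, 'b': 47, 'c': 94}

{'a': 62, 'b': 47, 'c': 94}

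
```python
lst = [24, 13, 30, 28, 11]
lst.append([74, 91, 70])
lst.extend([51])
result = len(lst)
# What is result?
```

After line 1: lst = [24, 13, 30, 28, 11]
After line 2 (append adds [74, 91, 70] as single element): lst = [24, 13, 30, 28, 11, [74, 91, 70]]
After line 3 (extend unpacks [51], adds 51): lst = [24, 13, 30, 28, 11, [74, 91, 70], 51]
After line 4: result = len(lst) = 7

7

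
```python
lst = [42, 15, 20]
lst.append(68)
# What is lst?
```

[42, 15, 20, 68]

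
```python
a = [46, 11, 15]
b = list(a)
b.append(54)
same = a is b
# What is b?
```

After line 1: a = [46, 11, 15]
After line 2 (b = list(a) is a shallow copy, new object): a = [46, 11, 15], b = [46, 11, 15]
After line 3 (append only mutates b): a = [46, 11, 15], b = [46, 11, 15, 54]
After line 4 (same = a is b; different objects -> False): same = False

[46, 11, 15, 54]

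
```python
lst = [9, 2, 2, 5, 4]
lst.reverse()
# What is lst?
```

[4, 5, 2, 2, 9]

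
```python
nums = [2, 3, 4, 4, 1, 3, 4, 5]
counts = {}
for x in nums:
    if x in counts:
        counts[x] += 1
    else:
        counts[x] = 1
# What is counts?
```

Initial: counts = {}, nums = [2, 3, 4, 4, 1, 3, 4, 5]
See 2: counts = {2: 1}
See 3: counts = {2: 1, 3: 1}
See 4: counts = {2: 1, 3: 1, 4: 1}
See 4: counts = {2: 1, 3: 1, 4: 2}
See 1: counts = {2: 1, 3: 1, 4: 2, 1: 1}
See 3: counts = {2: 1, 3: 2, 4: 2, 1: 1}
See 4: counts = {2: 1, 3: 2, 4: 3, 1: 1}
See 5: counts = {2: 1, 3: 2, 4: 3, 1: 1, 5: 1}

{2: 1, 3: 2, 4: 3, 1: 1, 5: 1}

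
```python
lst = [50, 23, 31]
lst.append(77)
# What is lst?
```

[50, 23, 31, 77]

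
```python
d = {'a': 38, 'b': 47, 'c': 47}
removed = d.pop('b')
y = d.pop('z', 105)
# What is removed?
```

After line 1: d = {'a': 38, 'b': 47, 'c': 47}
After line 2 (pop 'b' returns 47): d = {'a': 38, 'c': 47}, removed = 47
After line 3 (pop 'z' missing, returns default 105): d = {'a': 38, 'c': 47}, y = 105

47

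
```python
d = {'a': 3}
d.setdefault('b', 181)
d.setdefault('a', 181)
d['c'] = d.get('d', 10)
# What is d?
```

After line 1: d = {'a': 3}
After line 2 (setdefault adds 'b'=181): d = {'a': 3, 'b': 181}
After line 3 (setdefault 'a' no-op, already exists): d = {'a': 3, 'b': 181}
After line 4 (get('d', 10) returns default since 'd' not in d): d = {'a': 3, 'b': 181, 'c': 10}

{'a': 3, 'b': 181, 'c': 10}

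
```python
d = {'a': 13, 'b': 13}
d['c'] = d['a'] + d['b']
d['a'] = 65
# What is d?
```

After line 1: d = {'a': 13, 'b': 13}
After line 2 (d['c'] = 13 + 13): d = {'a': 13, 'b': 13, 'c': 26}
After line 3: d = {'a': 65, 'b': 13, 'c': 26}

{'a': 65, 'b': 13, 'c': 26}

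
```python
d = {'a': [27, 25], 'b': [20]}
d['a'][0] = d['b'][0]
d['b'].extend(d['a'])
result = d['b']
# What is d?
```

After line 1: d = {'a': [27, 25], 'b': [20]}
After line 2 (a[0] = b[0] = 20): d = {'a': [20, 25], 'b': [20]}
After line 3 (b.extend(a) appends [20, 25]): d = {'a': [20, 25], 'b': [20, 20, 25]}
After line 4: result = d['b'] = [20, 20, 25]

{'a': [20, 25], 'b': [20, 20, 25]}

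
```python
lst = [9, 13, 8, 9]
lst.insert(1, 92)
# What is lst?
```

[9, 92, 13, 8, 9]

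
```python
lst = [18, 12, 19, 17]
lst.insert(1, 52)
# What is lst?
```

[18, 52, 12, 19, 17]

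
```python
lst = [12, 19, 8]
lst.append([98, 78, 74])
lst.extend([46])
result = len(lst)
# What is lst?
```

After line 1: lst = [12, 19, 8]
After line 2 (append adds [98, 78, 74] as single element): lst = [12, 19, 8, [98, 78, 74]]
After line 3 (extend unpacks [46], adds 46): lst = [12, 19, 8, [98, 78, 74], 46]
After line 4: result = len(lst) = 5

[12, 19, 8, [98, 78, 74], 46]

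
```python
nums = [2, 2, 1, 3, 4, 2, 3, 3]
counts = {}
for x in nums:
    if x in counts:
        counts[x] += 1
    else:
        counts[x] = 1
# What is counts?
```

Initial: counts = {}, nums = [2, 2, 1, 3, 4, 2, 3, 3]
See 2: counts = {2: 1}
See 2: counts = {2: 2}
See 1: counts = {2: 2, 1: 1}
See 3: counts = {2: 2, 1: 1, 3: 1}
See 4: counts = {2: 2, 1: 1, 3: 1, 4: 1}
See 2: counts = {2: 3, 1: 1, 3: 1, 4: 1}
See 3: counts = {2: 3, 1: 1, 3: 2, 4: 1}
See 3: counts = {2: 3, 1: 1, 3: 3, 4: 1}

{2: 3, 1: 1, 3: 3, 4: 1}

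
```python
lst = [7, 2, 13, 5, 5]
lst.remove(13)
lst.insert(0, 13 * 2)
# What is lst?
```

After line 1: lst = [7, 2, 13, 5, 5]
After line 2 (remove first 13): lst = [7, 2, 5, 5]
After line 3 (insert 26 at index 0): lst = [26, 7, 2, 5, 5]

[26, 7, 2, 5, 5]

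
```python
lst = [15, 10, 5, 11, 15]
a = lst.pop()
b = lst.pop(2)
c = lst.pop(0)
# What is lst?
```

After line 1: lst = [15, 10, 5, 11, 15]
After line 2 (pop() -> a = 15): lst = [15, 10, 5, 11]
After line 3 (pop(2) -> b = 5): lst = [15, 10, 11]
After line 4 (pop(0) -> c = 15): lst = [10, 11]

[10, 11]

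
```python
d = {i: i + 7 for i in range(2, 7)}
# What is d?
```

{2: 9, 3: 10, 4: 11, 5: 12, 6: 13}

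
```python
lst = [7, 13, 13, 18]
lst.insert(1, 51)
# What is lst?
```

[7, 51, 13, 13, 18]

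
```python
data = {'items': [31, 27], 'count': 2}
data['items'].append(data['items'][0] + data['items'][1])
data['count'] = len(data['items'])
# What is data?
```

After line 1: data = {'items': [31, 27], 'count': 2}
After line 2 (append 31 + 27 = 58): data = {'items': [31, 27, 58], 'count': 2}
After line 3 (count = len(items) = 3): data = {'items': [31, 27, 58], 'count': 3}

{'items': [31, 27, 58], 'count': 3}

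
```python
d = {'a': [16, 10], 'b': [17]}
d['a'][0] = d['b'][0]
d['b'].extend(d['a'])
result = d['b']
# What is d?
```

After line 1: d = {'a': [16, 10], 'b': [17]}
After line 2 (a[0] = b[0] = 17): d = {'a': [17, 10], 'b': [17]}
After line 3 (b.extend(a) appends [17, 10]): d = {'a': [17, 10], 'b': [17, 17, 10]}
After line 4: result = d['b'] = [17, 17, 10]

{'a': [17, 10], 'b': [17, 17, 10]}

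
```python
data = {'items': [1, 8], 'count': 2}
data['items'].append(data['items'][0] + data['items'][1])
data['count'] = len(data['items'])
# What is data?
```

After line 1: data = {'items': [1, 8], 'count': 2}
After line 2 (append 1 + 8 = 9): data = {'items': [1, 8, 9], 'count': 2}
After line 3 (count = len(items) = 3): data = {'items': [1, 8, 9], 'count': 3}

{'items': [1, 8, 9], 'count': 3}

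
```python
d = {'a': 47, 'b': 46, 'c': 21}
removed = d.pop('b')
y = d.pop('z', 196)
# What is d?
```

After line 1: d = {'a': 47, 'b': 46, 'c': 21}
After line 2 (pop 'b' returns 46): d = {'a': 47, 'c': 21}, removed = 46
After line 3 (pop 'z' missing, returns default 196): d = {'a': 47, 'c': 21}, y = 196

{'a': 47, 'c': 21}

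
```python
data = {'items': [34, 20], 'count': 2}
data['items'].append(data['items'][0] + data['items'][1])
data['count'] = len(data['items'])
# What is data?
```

After line 1: data = {'items': [34, 20], 'count': 2}
After line 2 (append 34 + 20 = 54): data = {'items': [34, 20, 54], 'count': 2}
After line 3 (count = len(items) = 3): data = {'items': [34, 20, 54], 'count': 3}

{'items': [34, 20, 54], 'count': 3}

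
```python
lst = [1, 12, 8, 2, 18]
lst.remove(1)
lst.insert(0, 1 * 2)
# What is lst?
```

After line 1: lst = [1, 12, 8, 2, 18]
After line 2 (remove first 1): lst = [12, 8, 2, 18]
After line 3 (insert 2 at index 0): lst = [2, 12, 8, 2, 18]

[2, 12, 8, 2, 18]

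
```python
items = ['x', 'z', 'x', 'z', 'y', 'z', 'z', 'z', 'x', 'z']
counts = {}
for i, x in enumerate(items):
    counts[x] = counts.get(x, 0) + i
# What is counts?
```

Initial: counts = {}, items = ['x', 'z', 'x', 'z', 'y', 'z', 'z', 'z', 'x', 'z']
i=0, x='x': counts = {'x': 0}
i=1, x='z': counts = {'x': 0, 'z': 1}
i=2, x='x': counts = {'x': 2, 'z': 1}
i=3, x='z': counts = {'x': 2, 'z': 4}
i=4, x='y': counts = {'x': 2, 'z': 4, 'y': 4}
i=5, x='z': counts = {'x': 2, 'z': 9, 'y': 4}
i=6, x='z': counts = {'x': 2, 'z': 15, 'y': 4}
i=7, x='z': counts = {'x': 2, 'z': 22, 'y': 4}
i=8, x='x': counts = {'x': 10, 'z': 22, 'y': 4}
i=9, x='z': counts = {'x': 10, 'z': 31, 'y': 4}

{'x': 10, 'z': 31, 'y': 4}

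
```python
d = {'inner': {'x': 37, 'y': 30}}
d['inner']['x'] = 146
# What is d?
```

After line 1: d = {'inner': {'x': 37, 'y': 30}}
After line 2 (inner x overwritten): d = {'inner': {'x': 146, 'y': 30}}

{'inner': {'x': 146, 'y': 30}}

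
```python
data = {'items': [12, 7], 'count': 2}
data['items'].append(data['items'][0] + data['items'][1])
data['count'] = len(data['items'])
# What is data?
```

After line 1: data = {'items': [12, 7], 'count': 2}
After line 2 (append 12 + 7 = 19): data = {'items': [12, 7, 19], 'count': 2}
After line 3 (count = len(items) = 3): data = {'items': [12, 7, 19], 'count': 3}

{'items': [12, 7, 19], 'count': 3}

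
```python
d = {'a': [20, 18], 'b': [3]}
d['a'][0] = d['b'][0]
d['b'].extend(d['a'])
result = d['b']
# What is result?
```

After line 1: d = {'a': [20, 18], 'b': [3]}
After line 2 (a[0] = b[0] = 3): d = {'a': [3, 18], 'b': [3]}
After line 3 (b.extend(a) appends [3, 18]): d = {'a': [3, 18], 'b': [3, 3, 18]}
After line 4: result = d['b'] = [3, 3, 18]

[3, 3, 18]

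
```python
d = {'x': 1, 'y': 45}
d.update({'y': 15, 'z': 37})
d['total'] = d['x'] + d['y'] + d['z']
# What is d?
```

After line 1: d = {'x': 1, 'y': 45}
After line 2 (y overwritten, z added): d = {'x': 1, 'y': 15, 'z': 37}
After line 3 (total = 1 + 15 + 37 = 53): d = {'x': 1, 'y': 15, 'z': 37, 'total': 53}

{'x': 1, 'y': 15, 'z': 37, 'total': 53}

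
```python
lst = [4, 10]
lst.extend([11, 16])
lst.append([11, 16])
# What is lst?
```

After line 1: lst = [4, 10]
After line 2 (extend unpacks [11, 16]): lst = [4, 10, 11, 16]
After line 3 (append adds [11, 16] as single element): lst = [4, 10, 11, 16, [11, 16]]

[4, 10, 11, 16, [11, 16]]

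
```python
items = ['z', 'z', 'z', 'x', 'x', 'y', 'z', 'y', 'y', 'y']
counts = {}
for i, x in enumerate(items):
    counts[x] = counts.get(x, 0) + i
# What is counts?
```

Initial: counts = {}, items = ['z', 'z', 'z', 'x', 'x', 'y', 'z', 'y', 'y', 'y']
i=0, x='z': counts = {'z': 0}
i=1, x='z': counts = {'z': 1}
i=2, x='z': counts = {'z': 3}
i=3, x='x': counts = {'z': 3, 'x': 3}
i=4, x='x': counts = {'z': 3, 'x': 7}
i=5, x='y': counts = {'z': 3, 'x': 7, 'y': 5}
i=6, x='z': counts = {'z': 9, 'x': 7, 'y': 5}
i=7, x='y': counts = {'z': 9, 'x': 7, 'y': 12}
i=8, x='y': counts = {'z': 9, 'x': 7, 'y': 20}
i=9, x='y': counts = {'z': 9, 'x': 7, 'y': 29}

{'z': 9, 'x': 7, 'y': 29}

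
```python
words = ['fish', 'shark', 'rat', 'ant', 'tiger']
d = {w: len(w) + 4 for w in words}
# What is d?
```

{'fish': 8, 'shark': 9, 'rat': 7, 'ant': 7, 'tiger': 9}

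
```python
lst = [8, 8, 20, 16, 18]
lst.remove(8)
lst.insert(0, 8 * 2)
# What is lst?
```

After line 1: lst = [8, 8, 20, 16, 18]
After line 2 (remove first 8): lst = [8, 20, 16, 18]
After line 3 (insert 16 at index 0): lst = [16, 8, 20, 16, 18]

[16, 8, 20, 16, 18]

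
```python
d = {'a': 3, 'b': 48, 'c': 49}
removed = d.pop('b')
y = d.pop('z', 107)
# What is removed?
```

After line 1: d = {'a': 3, 'b': 48, 'c': 49}
After line 2 (pop 'b' returns 48): d = {'a': 3, 'c': 49}, removed = 48
After line 3 (pop 'z' missing, returns default 107): d = {'a': 3, 'c': 49}, y = 107

48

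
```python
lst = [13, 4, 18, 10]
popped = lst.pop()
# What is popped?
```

10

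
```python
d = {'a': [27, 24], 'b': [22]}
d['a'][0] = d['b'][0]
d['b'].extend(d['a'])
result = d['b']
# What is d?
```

After line 1: d = {'a': [27, 24], 'b': [22]}
After line 2 (a[0] = b[0] = 22): d = {'a': [22, 24], 'b': [22]}
After line 3 (b.extend(a) appends [22, 24]): d = {'a': [22, 24], 'b': [22, 22, 24]}
After line 4: result = d['b'] = [22, 22, 24]

{'a': [22, 24], 'b': [22, 22, 24]}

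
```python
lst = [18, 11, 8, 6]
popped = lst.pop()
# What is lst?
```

[18, 11, 8]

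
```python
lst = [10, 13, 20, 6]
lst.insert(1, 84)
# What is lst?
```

[10, 84, 13, 20, 6]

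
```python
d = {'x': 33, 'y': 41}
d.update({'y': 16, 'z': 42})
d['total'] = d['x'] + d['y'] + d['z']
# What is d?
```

After line 1: d = {'x': 33, 'y': 41}
After line 2 (y overwritten, z added): d = {'x': 33, 'y': 16, 'z': 42}
After line 3 (total = 33 + 16 + 42 = 91): d = {'x': 33, 'y': 16, 'z': 42, 'total': 91}

{'x': 33, 'y': 16, 'z': 42, 'total': 91}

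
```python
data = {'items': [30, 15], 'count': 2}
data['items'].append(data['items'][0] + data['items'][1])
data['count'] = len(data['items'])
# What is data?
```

After line 1: data = {'items': [30, 15], 'count': 2}
After line 2 (append 30 + 15 = 45): data = {'items': [30, 15, 45], 'count': 2}
After line 3 (count = len(items) = 3): data = {'items': [30, 15, 45], 'count': 3}

{'items': [30, 15, 45], 'count': 3}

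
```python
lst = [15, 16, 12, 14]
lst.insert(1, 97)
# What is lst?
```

[15, 97, 16, 12, 14]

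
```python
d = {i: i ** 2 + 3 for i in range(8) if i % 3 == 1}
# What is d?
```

{1: 4, 4: 19, 7: 52}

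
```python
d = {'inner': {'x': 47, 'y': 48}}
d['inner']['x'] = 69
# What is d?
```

After line 1: d = {'inner': {'x': 47, 'y': 48}}
After line 2 (inner x overwritten): d = {'inner': {'x': 69, 'y': 48}}

{'inner': {'x': 69, 'y': 48}}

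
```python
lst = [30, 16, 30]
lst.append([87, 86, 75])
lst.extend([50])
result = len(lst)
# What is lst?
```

After line 1: lst = [30, 16, 30]
After line 2 (append adds [87, 86, 75] as single element): lst = [30, 16, 30, [87, 86, 75]]
After line 3 (extend unpacks [50], adds 50): lst = [30, 16, 30, [87, 86, 75], 50]
After line 4: result = len(lst) = 5

[30, 16, 30, [87, 86, 75], 50]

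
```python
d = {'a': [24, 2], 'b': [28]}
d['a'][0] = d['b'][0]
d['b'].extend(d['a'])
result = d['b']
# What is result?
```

After line 1: d = {'a': [24, 2], 'b': [28]}
After line 2 (a[0] = b[0] = 28): d = {'a': [28, 2], 'b': [28]}
After line 3 (b.extend(a) appends [28, 2]): d = {'a': [28, 2], 'b': [28, 28, 2]}
After line 4: result = d['b'] = [28, 28, 2]

[28, 28, 2]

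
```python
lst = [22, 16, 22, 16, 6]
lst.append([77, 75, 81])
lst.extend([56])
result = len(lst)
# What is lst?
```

After line 1: lst = [22, 16, 22, 16, 6]
After line 2 (append adds [77, 75, 81] as single element): lst = [22, 16, 22, 16, 6, [77, 75, 81]]
After line 3 (extend unpacks [56], adds 56): lst = [22, 16, 22, 16, 6, [77, 75, 81], 56]
After line 4: result = len(lst) = 7

[22, 16, 22, 16, 6, [77, 75, 81], 56]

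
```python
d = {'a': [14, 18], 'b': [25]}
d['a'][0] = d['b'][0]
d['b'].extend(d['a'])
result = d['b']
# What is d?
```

After line 1: d = {'a': [14, 18], 'b': [25]}
After line 2 (a[0] = b[0] = 25): d = {'a': [25, 18], 'b': [25]}
After line 3 (b.extend(a) appends [25, 18]): d = {'a': [25, 18], 'b': [25, 25, 18]}
After line 4: result = d['b'] = [25, 25, 18]

{'a': [25, 18], 'b': [25, 25, 18]}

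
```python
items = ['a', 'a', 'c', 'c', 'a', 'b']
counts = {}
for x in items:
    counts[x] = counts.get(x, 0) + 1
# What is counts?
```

Initial: counts = {}, items = ['a', 'a', 'c', 'c', 'a', 'b']
See 'a': counts = {'a': 1}
See 'a': counts = {'a': 2}
See 'c': counts = {'a': 2, 'c': 1}
See 'c': counts = {'a': 2, 'c': 2}
See 'a': counts = {'a': 3, 'c': 2}
See 'b': counts = {'a': 3, 'c': 2, 'b': 1}

{'a': 3, 'c': 2, 'b': 1}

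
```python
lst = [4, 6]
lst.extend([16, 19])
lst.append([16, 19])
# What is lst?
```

After line 1: lst = [4, 6]
After line 2 (extend unpacks [16, 19]): lst = [4, 6, 16, 19]
After line 3 (append adds [16, 19] as single element): lst = [4, 6, 16, 19, [16, 19]]

[4, 6, 16, 19, [16, 19]]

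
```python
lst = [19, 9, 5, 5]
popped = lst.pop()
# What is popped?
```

5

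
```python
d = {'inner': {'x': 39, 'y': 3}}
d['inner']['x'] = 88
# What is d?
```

After line 1: d = {'inner': {'x': 39, 'y': 3}}
After line 2 (inner x overwritten): d = {'inner': {'x': 88, 'y': 3}}

{'inner': {'x': 88, 'y': 3}}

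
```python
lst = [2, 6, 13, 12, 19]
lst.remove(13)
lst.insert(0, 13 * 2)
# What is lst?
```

After line 1: lst = [2, 6, 13, 12, 19]
After line 2 (remove first 13): lst = [2, 6, 12, 19]
After line 3 (insert 26 at index 0): lst = [26, 2, 6, 12, 19]

[26, 2, 6, 12, 19]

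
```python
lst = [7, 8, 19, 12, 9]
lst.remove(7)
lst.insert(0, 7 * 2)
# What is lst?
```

After line 1: lst = [7, 8, 19, 12, 9]
After line 2 (remove first 7): lst = [8, 19, 12, 9]
After line 3 (insert 14 at index 0): lst = [14, 8, 19, 12, 9]

[14, 8, 19, 12, 9]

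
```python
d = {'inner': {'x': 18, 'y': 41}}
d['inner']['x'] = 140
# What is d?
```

After line 1: d = {'inner': {'x': 18, 'y': 41}}
After line 2 (inner x overwritten): d = {'inner': {'x': 140, 'y': 41}}

{'inner': {'x': 140, 'y': 41}}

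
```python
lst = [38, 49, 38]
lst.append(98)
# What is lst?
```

[38, 49, 38, 98]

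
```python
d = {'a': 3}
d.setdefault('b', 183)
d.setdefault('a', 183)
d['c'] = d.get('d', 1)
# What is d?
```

After line 1: d = {'a': 3}
After line 2 (setdefault adds 'b'=183): d = {'a': 3, 'b': 183}
After line 3 (setdefault 'a' no-op, already exists): d = {'a': 3, 'b': 183}
After line 4 (get('d', 1) returns default since 'd' not in d): d = {'a': 3, 'b': 183, 'c': 1}

{'a': 3, 'b': 183, 'c': 1}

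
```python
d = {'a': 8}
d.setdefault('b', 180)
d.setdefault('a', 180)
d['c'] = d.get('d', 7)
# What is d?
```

After line 1: d = {'a': 8}
After line 2 (setdefault adds 'b'=180): d = {'a': 8, 'b': 180}
After line 3 (setdefault 'a' no-op, already exists): d = {'a': 8, 'b': 180}
After line 4 (get('d', 7) returns default since 'd' not in d): d = {'a': 8, 'b': 180, 'c': 7}

{'a': 8, 'b': 180, 'c': 7}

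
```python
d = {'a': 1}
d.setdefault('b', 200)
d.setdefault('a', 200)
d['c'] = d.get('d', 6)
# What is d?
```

After line 1: d = {'a': 1}
After line 2 (setdefault adds 'b'=200): d = {'a': 1, 'b': 200}
After line 3 (setdefault 'a' no-op, already exists): d = {'a': 1, 'b': 200}
After line 4 (get('d', 6) returns default since 'd' not in d): d = {'a': 1, 'b': 200, 'c': 6}

{'a': 1, 'b': 200, 'c': 6}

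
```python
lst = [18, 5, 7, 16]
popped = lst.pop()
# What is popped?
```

16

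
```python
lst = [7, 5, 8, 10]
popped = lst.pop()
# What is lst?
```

[7, 5, 8]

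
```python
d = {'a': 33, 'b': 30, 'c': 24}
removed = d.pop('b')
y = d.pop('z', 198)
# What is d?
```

After line 1: d = {'a': 33, 'b': 30, 'c': 24}
After line 2 (pop 'b' returns 30): d = {'a': 33, 'c': 24}, removed = 30
After line 3 (pop 'z' missing, returns default 198): d = {'a': 33, 'c': 24}, y = 198

{'a': 33, 'c': 24}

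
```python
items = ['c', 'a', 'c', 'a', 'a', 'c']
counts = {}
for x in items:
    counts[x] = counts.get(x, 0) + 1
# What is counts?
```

Initial: counts = {}, items = ['c', 'a', 'c', 'a', 'a', 'c']
See 'c': counts = {'c': 1}
See 'a': counts = {'c': 1, 'a': 1}
See 'c': counts = {'c': 2, 'a': 1}
See 'a': counts = {'c': 2, 'a': 2}
See 'a': counts = {'c': 2, 'a': 3}
See 'c': counts = {'c': 3, 'a': 3}

{'c': 3, 'a': 3}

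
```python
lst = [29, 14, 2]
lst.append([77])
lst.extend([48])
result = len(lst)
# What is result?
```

After line 1: lst = [29, 14, 2]
After line 2 (append adds [77] as single element): lst = [29, 14, 2, [77]]
After line 3 (extend unpacks [48], adds 48): lst = [29, 14, 2, [77], 48]
After line 4: result = len(lst) = 5

5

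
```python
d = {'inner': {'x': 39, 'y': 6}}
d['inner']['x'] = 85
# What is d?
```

After line 1: d = {'inner': {'x': 39, 'y': 6}}
After line 2 (inner x overwritten): d = {'inner': {'x': 85, 'y': 6}}

{'inner': {'x': 85, 'y': 6}}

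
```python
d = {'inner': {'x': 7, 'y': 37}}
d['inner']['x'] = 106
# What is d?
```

After line 1: d = {'inner': {'x': 7, 'y': 37}}
After line 2 (inner x overwritten): d = {'inner': {'x': 106, 'y': 37}}

{'inner': {'x': 106, 'y': 37}}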